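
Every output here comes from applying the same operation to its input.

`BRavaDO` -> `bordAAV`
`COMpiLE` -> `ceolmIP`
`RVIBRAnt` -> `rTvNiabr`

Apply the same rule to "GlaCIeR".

The pattern: flip the case of every letter, then take characters alternately from the front and the back (1st, last, 2nd, 2nd-last, ...).
Applying both steps to "GlaCIeR": "gLAciEr", then "grLEAic".

grLEAic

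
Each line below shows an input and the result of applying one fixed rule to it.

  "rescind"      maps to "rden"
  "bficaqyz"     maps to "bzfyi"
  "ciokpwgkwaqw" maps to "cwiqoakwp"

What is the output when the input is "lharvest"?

lthsa

What's happening: take characters alternately from the front and the back (1st, last, 2nd, 2nd-last, ...), then delete the last 3 characters.
Applying both steps to "lharvest": "lthsaerv", then "lthsa".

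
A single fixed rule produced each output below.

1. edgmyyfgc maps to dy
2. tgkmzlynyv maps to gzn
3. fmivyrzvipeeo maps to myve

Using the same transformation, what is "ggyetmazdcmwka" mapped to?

The rule is to delete the last 2 characters, then keep one character in every 3, starting at position 2 (positions 2nd, 5th, 8th, ...).
Applying that to "ggyetmazdcmwka" gives "gtzm".

gtzm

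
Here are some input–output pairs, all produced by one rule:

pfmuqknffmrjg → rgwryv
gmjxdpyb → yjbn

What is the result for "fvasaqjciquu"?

Each output is the input with this applied: shift every letter 12 places forward in the alphabet (wrapping around), then keep every other character starting from the second (positions 2nd, 4th, 6th, ...).
On "fvasaqjciquu": the first step gives "rhmemcvoucgg", and the second then gives "hecocg".

hecocg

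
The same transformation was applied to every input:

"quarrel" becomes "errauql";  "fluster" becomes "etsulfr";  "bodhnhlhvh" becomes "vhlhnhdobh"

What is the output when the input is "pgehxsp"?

The transformation: reverse the string, then move the first character to the end.
On "pgehxsp": the first step gives "psxhegp", and the second then gives "sxhegpp".

sxhegpp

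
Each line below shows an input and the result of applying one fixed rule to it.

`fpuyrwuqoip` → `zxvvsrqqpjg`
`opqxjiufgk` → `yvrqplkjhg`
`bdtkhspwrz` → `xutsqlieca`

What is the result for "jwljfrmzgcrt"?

xussnmkkhgda

Rule — shift every letter 1 place forward in the alphabet (wrapping around), then sort the characters into reverse alphabetical order.
"jwljfrmzgcrt" → "xussnmkkhgda".
(Check on "fpuyrwuqoip": → "gqvzsxvrpjq" → "zxvvsrqqpjg" ✓)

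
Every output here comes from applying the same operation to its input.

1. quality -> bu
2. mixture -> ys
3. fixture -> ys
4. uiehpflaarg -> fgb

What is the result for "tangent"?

oo

The transformation: shift every letter 1 place forward in the alphabet (wrapping around), then keep one character in every 3, starting at position 3 (positions 3rd, 6th, 9th, ...).
On "tangent": the first step gives "ubohfou", and the second then gives "oo".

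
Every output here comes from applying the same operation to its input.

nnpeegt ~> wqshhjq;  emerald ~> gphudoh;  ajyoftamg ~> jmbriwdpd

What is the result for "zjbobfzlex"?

amereicohc

Each output is the input with this applied: shift every letter 3 places forward in the alphabet (wrapping around), then swap the first and last characters.
Working it through for "zjbobfzlex": intermediate "cmereicoha", final "amereicohc".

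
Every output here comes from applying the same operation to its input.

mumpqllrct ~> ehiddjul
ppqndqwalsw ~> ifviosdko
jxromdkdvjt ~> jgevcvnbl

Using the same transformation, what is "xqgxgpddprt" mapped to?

ypyhvvhjl

The pattern: shift every letter 8 places backward in the alphabet (wrapping around), then delete the first 2 characters.
Working it through for "xqgxgpddprt": intermediate "piypyhvvhjl", final "ypyhvvhjl".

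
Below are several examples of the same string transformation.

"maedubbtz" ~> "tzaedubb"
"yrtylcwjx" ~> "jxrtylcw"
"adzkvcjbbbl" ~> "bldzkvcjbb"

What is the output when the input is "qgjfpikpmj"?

Rule — delete the first character, then move the last 2 characters to the front (rotate right by 2).
For "qgjfpikpmj", step one produces "gjfpikpmj"; step two turns that into "mjgjfpikp".

mjgjfpikp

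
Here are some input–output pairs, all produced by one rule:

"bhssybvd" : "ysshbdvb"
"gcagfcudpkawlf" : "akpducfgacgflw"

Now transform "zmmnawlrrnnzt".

What's happening: reverse the string, then move the first 3 characters to the end (rotate left by 3).
For "zmmnawlrrnnzt" the result is "nrrlwanmmztzn".

nrrlwanmmztzn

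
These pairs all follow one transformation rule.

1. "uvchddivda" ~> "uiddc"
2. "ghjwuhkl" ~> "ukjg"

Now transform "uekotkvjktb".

The transformation: keep every other character starting from the first (positions 1st, 3rd, 5th, ...), then sort the characters into reverse alphabetical order.
Applying both steps to "uekotkvjktb": "uktvkb", then "vutkkb".

vutkkb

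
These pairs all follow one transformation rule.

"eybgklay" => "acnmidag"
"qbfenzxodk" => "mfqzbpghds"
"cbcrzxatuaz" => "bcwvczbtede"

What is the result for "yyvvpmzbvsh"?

The pattern: reverse the string, then shift every letter 2 places forward in the alphabet (wrapping around).
Starting from "yyvvpmzbvsh": after the first operation, "hsvbzmpvvyy"; after the second, "juxdborxxaa".
(Check on "cbcrzxatuaz": → "zautaxzrcbc" → "bcwvczbtede" ✓)

juxdborxxaa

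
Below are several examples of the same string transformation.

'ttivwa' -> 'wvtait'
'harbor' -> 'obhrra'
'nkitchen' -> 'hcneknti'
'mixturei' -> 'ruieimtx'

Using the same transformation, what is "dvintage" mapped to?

ategvdni

The rule is to swap the front and back halves of the string, then swap each adjacent pair of characters (1↔2, 3↔4, ...).
On "dvintage": the first step gives "tagedvin", and the second then gives "ategvdni".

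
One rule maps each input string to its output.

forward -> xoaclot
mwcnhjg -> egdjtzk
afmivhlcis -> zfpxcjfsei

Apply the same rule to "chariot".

flqzexo

Rule — shift every letter 3 places backward in the alphabet (wrapping around), then move the last 3 characters to the front (rotate right by 3).
Applying both steps to "chariot": "zexoflq", then "flqzexo".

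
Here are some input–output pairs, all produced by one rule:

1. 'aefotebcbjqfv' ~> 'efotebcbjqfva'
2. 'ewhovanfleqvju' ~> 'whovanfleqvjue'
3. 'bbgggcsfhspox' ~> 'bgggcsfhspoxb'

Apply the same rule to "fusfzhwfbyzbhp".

usfzhwfbyzbhpf

The pattern: move the first character to the end.
Applying that to "fusfzhwfbyzbhp" gives "usfzhwfbyzbhpf".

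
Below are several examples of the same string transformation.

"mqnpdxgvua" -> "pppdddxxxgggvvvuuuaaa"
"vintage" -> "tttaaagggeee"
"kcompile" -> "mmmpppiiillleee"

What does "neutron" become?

The pattern: delete the first 3 characters, then repeat every character 3 times.
"neutron" → "tron" → "tttrrrooonnn".

tttrrrooonnn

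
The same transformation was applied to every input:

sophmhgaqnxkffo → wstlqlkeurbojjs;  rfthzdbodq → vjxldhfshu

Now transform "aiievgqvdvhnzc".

emmizkuzhzlrdg

What's happening: shift every letter 4 places forward in the alphabet (wrapping around).
Applying that to "aiievgqvdvhnzc" gives "emmizkuzhzlrdg".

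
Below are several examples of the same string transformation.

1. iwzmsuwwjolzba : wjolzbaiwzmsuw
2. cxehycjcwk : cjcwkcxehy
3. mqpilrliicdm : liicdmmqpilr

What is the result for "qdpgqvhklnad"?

hklnadqdpgqv

In each case the input is transformed by: swap the front and back halves of the string.
So "qdpgqvhklnad" becomes "hklnadqdpgqv".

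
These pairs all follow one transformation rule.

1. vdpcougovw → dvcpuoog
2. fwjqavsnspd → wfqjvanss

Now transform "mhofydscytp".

hmfodycsy

Rule — delete the last 2 characters, then swap each adjacent pair of characters (1↔2, 3↔4, ...).
For "mhofydscytp" the result is "hmfodycsy".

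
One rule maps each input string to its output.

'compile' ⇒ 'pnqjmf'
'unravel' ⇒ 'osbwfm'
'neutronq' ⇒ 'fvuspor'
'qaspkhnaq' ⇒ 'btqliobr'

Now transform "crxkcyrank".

The rule is to shift every letter 1 place forward in the alphabet (wrapping around), then delete the first character.
"crxkcyrank" → "syldzsbol".

syldzsbol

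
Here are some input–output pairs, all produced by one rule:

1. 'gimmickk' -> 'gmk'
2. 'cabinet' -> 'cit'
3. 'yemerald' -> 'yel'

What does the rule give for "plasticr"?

What's happening: keep one character in every 3, starting at position 1 (positions 1st, 4th, 7th, ...).
"plasticr" → "psc".

psc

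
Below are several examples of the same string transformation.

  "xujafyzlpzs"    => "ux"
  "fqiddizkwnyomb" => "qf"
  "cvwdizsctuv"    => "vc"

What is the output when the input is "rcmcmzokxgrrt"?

cr

The pattern: swap each adjacent pair of characters (1↔2, 3↔4, ...), then keep only the first 2 characters.
Working it through for "rcmcmzokxgrrt": intermediate "crcmzmkogxrrt", final "cr".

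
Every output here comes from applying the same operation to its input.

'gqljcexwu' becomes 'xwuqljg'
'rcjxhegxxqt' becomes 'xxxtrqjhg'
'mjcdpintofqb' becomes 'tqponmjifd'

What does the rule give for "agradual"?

urlgda

Rule — sort the characters into reverse alphabetical order, then delete the last 2 characters.
Applying both steps to "agradual": "urlgdaaa", then "urlgda".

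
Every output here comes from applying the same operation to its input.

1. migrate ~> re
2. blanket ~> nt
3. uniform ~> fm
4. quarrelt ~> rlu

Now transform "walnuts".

ns

Rule — move the first 2 characters to the end (rotate left by 2), then keep one character in every 3, starting at position 2 (positions 2nd, 5th, 8th, ...).
Starting from "walnuts": after the first operation, "lnutswa"; after the second, "ns".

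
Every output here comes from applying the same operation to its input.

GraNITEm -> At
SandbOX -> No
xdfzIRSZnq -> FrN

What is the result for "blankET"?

Rule — flip the case of every letter, then keep one character in every 3, starting at position 3 (positions 3rd, 6th, 9th, ...).
"blankET" → "BLANKet" → "Ae".

Ae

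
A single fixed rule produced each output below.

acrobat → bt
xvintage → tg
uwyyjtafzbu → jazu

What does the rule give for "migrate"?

The transformation: keep every other character starting from the first (positions 1st, 3rd, 5th, ...), then delete the first 2 characters.
"migrate" → "mgae" → "ae".
(Check on "acrobat": → "arbt" → "bt" ✓)

ae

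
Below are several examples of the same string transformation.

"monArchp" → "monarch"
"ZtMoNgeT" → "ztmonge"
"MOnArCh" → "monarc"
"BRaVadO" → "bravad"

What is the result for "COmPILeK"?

compile

Each output is the input with this applied: delete the last character, then convert every letter to lowercase.
"COmPILeK" → "COmPILe" → "compile".
(Check on "ZtMoNgeT": → "ZtMoNge" → "ztmonge" ✓)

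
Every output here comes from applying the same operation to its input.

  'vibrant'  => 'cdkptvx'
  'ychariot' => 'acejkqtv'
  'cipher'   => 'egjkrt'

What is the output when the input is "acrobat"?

ccdeqtv

Rule — shift every letter 2 places forward in the alphabet (wrapping around), then sort the characters into alphabetical order.
For "acrobat", step one produces "cetqdcv"; step two turns that into "ccdeqtv".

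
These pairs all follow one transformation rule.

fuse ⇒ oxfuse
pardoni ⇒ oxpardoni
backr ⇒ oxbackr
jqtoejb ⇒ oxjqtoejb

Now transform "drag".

Looking at the pairs, the operation is to prepend "ox".
"drag" → "oxdrag".

oxdrag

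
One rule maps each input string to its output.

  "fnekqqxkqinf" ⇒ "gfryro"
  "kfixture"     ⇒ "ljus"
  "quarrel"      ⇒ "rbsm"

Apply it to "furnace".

gsbf

Rule — shift every letter 1 place forward in the alphabet (wrapping around), then keep every other character starting from the first (positions 1st, 3rd, 5th, ...).
So "furnace" becomes "gsbf".
(Check on "quarrel": → "rvbssfm" → "rbsm" ✓)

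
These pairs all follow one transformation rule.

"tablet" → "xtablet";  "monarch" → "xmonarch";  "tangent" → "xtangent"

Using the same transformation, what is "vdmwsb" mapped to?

xvdmwsb

The rule is to prepend "x".
Applying that to "vdmwsb" gives "xvdmwsb".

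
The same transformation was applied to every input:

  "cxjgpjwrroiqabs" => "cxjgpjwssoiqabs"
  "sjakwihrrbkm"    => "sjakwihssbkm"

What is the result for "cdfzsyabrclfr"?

Each output is the input with this applied: replace every "r" with "s".
Applying that to "cdfzsyabrclfr" gives "cdfzsyabsclfs".

cdfzsyabsclfs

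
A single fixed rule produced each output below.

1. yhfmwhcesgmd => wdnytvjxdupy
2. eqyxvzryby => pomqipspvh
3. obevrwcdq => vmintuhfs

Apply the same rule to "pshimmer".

What's happening: shift every letter 9 places backward in the alphabet (wrapping around), then move the first 2 characters to the end (rotate left by 2).
Applying both steps to "pshimmer": "gjyzddvi", then "yzddvigj".

yzddvigj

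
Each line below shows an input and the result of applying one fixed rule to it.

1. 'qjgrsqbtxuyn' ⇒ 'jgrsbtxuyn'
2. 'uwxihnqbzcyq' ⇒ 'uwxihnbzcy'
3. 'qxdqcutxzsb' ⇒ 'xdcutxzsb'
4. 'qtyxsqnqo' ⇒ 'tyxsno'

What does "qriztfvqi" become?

Rule — remove every "q".
So "qriztfvqi" becomes "riztfvi".

riztfvi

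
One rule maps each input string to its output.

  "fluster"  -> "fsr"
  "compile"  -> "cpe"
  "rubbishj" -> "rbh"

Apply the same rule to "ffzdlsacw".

fda

The rule is to keep one character in every 3, starting at position 1 (positions 1st, 4th, 7th, ...).
For "ffzdlsacw" the result is "fda".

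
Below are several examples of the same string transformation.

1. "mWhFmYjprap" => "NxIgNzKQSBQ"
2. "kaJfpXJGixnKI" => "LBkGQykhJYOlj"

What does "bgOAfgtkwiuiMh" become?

CHpbGHULXJVJnI

Rule — shift every letter 1 place forward in the alphabet (wrapping around), then flip the case of every letter.
Working it through for "bgOAfgtkwiuiMh": intermediate "chPBghulxjvjNi", final "CHpbGHULXJVJnI".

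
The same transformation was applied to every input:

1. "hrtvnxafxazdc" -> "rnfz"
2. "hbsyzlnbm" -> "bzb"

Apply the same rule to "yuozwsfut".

uwu

What's happening: keep one character in every 3, starting at position 2 (positions 2nd, 5th, 8th, ...).
So "yuozwsfut" becomes "uwu".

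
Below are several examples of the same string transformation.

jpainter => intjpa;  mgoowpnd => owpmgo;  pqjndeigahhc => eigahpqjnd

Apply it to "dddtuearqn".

Each output is the input with this applied: delete the last 2 characters, then swap the front and back halves of the string.
"dddtuearqn" → "dddtuear" → "ueardddt".
(Check on "jpainter": → "jpaint" → "intjpa" ✓)

ueardddt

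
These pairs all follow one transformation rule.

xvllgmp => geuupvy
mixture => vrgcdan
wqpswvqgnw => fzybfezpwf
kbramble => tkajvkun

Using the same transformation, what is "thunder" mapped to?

cqdwmna

The transformation: shift every letter 9 places forward in the alphabet (wrapping around).
Applying that to "thunder" gives "cqdwmna".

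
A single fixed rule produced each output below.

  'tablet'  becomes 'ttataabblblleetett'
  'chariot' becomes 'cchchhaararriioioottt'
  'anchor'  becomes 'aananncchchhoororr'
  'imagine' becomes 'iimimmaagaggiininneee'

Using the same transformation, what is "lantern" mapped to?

llalaanntntteererrnnn

In each case the input is transformed by: repeat every character 3 times, then swap each adjacent pair of characters (1↔2, 3↔4, ...).
Applying both steps to "lantern": "lllaaannnttteeerrrnnn", then "llalaanntntteererrnnn".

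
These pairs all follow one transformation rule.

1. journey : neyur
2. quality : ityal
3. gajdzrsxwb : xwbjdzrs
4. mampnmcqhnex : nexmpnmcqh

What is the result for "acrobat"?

Looking at the pairs, the operation is to delete the first 2 characters, then move the last 3 characters to the front (rotate right by 3).
Applying both steps to "acrobat": "robat", then "batro".

batro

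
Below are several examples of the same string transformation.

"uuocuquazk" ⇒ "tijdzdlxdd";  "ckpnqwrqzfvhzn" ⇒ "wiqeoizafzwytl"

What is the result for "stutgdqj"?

Looking at the pairs, the operation is to shift every letter 9 places forward in the alphabet (wrapping around), then reverse the string.
For "stutgdqj" the result is "szmpcdcb".

szmpcdcb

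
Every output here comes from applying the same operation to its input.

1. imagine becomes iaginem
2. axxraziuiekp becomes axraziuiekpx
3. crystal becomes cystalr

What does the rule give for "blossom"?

bossoml

What's happening: move the first character to the end, then swap the first and last characters.
Applying both steps to "blossom": "lossomb", then "bossoml".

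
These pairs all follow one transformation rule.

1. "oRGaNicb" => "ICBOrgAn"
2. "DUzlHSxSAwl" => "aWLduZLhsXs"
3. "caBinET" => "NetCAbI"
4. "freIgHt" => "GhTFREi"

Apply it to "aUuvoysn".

YSNAuUVO

Rule — move the last 3 characters to the front (rotate right by 3), then flip the case of every letter.
Working it through for "aUuvoysn": intermediate "ysnaUuvo", final "YSNAuUVO".
(Check on "oRGaNicb": → "icboRGaN" → "ICBOrgAn" ✓)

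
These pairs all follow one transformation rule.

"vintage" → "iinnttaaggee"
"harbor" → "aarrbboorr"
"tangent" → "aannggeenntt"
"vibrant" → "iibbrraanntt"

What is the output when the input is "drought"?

rroouugghhtt

Rule — double every character, then delete the first 2 characters.
On "drought": the first step gives "ddrroouugghhtt", and the second then gives "rroouugghhtt".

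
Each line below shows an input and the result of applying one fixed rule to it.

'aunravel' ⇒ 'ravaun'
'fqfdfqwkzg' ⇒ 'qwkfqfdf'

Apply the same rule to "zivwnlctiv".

The pattern: delete the last 2 characters, then move the last 3 characters to the front (rotate right by 3).
On "zivwnlctiv": the first step gives "zivwnlct", and the second then gives "lctzivwn".
(Check on "aunravel": → "aunrav" → "ravaun" ✓)

lctzivwn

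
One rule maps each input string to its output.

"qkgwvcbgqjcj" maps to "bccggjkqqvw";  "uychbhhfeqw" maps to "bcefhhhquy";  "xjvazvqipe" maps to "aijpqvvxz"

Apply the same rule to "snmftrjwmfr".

In each case the input is transformed by: delete the last character, then sort the characters into alphabetical order.
Applying both steps to "snmftrjwmfr": "snmftrjwmf", then "ffjmmnrstw".

ffjmmnrstw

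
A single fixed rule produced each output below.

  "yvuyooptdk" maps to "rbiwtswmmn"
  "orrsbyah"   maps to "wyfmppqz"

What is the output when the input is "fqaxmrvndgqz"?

Looking at the pairs, the operation is to move the last 3 characters to the front (rotate right by 3), then shift every letter 2 places backward in the alphabet (wrapping around).
For "fqaxmrvndgqz", step one produces "gqzfqaxmrvnd"; step two turns that into "eoxdoyvkptlb".

eoxdoyvkptlb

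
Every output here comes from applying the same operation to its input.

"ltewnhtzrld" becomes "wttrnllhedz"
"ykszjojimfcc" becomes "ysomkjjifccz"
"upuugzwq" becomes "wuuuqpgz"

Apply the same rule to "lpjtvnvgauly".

vvutpnlljgay

What's happening: sort the characters into reverse alphabetical order, then move the first character to the end.
On "lpjtvnvgauly": the first step gives "yvvutpnlljga", and the second then gives "vvutpnlljgay".
(Check on "ltewnhtzrld": → "zwttrnllhed" → "wttrnllhedz" ✓)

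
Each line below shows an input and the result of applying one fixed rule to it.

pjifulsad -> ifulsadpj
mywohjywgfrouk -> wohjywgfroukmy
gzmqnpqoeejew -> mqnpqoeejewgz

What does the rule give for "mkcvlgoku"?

The transformation: move the first 2 characters to the end (rotate left by 2).
For "mkcvlgoku" the result is "cvlgokumk".

cvlgokumk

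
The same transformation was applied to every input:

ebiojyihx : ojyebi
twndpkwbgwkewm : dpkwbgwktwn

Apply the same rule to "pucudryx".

The transformation: delete the last 3 characters, then move the first 3 characters to the end (rotate left by 3).
Applying both steps to "pucudryx": "pucud", then "udpuc".

udpuc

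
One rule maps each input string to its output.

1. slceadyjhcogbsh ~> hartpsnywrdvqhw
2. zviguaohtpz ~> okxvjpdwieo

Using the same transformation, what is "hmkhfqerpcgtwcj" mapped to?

wbzwuftgervilry

The transformation: shift every letter 11 places backward in the alphabet (wrapping around).
So "hmkhfqerpcgtwcj" becomes "wbzwuftgervilry".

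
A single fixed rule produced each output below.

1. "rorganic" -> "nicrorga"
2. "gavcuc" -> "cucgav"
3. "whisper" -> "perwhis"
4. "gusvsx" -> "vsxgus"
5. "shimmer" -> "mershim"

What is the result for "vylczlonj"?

The rule is to move the last 3 characters to the front (rotate right by 3).
For "vylczlonj" the result is "onjvylczl".

onjvylczl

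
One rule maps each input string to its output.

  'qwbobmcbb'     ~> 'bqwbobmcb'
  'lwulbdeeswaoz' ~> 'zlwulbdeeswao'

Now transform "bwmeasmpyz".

In each case the input is transformed by: move the last character to the front.
So "bwmeasmpyz" becomes "zbwmeasmpy".

zbwmeasmpy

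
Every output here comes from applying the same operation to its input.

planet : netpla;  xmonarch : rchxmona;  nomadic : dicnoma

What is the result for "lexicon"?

What's happening: move the last 3 characters to the front (rotate right by 3).
For "lexicon" the result is "conlexi".

conlexi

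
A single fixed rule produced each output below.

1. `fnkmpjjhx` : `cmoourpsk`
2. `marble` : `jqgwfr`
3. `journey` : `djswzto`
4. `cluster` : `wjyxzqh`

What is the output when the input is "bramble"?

Looking at the pairs, the operation is to reverse the string, then shift every letter 5 places forward in the alphabet (wrapping around).
"bramble" → "elbmarb" → "jqgrfwg".

jqgrfwg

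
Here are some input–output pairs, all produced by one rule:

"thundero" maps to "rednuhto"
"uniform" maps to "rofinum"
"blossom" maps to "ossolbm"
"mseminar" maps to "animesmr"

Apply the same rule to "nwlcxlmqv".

In each case the input is transformed by: reverse the string, then move the first character to the end.
On "nwlcxlmqv": the first step gives "vqmlxclwn", and the second then gives "qmlxclwnv".

qmlxclwnv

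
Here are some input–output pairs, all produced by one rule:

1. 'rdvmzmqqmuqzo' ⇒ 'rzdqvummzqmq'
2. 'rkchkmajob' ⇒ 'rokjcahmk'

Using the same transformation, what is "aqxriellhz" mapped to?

ahqlxlrei

What's happening: delete the last character, then take characters alternately from the front and the back (1st, last, 2nd, 2nd-last, ...).
On "aqxriellhz": the first step gives "aqxriellh", and the second then gives "ahqlxlrei".
(Check on "rdvmzmqqmuqzo": → "rdvmzmqqmuqz" → "rzdqvummzqmq" ✓)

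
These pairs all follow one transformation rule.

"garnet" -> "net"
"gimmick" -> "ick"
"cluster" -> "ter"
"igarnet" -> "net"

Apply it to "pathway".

Rule — keep only the last 3 characters.
So "pathway" becomes "way".

way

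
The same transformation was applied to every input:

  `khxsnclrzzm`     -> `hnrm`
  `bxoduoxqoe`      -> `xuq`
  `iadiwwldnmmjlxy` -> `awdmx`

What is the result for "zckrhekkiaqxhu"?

chkqu

The transformation: keep one character in every 3, starting at position 2 (positions 2nd, 5th, 8th, ...).
Doing the same to "zckrhekkiaqxhu": "chkqu".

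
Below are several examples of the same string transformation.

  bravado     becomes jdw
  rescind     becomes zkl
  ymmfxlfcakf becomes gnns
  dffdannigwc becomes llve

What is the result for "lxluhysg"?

Each output is the input with this applied: shift every letter 8 places forward in the alphabet (wrapping around), then keep one character in every 3, starting at position 1 (positions 1st, 4th, 7th, ...).
On "lxluhysg" that produces "tca".

tca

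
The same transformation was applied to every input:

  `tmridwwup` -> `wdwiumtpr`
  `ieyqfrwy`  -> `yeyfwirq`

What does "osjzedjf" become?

zdseofjj

Each output is the input with this applied: sort the characters into reverse alphabetical order, then take characters alternately from the front and the back (1st, last, 2nd, 2nd-last, ...).
Working it through for "osjzedjf": intermediate "zsojjfed", final "zdseofjj".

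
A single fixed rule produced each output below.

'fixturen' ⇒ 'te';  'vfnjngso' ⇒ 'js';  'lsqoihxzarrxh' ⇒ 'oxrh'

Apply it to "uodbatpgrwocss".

bpws

The pattern: keep one character in every 3, starting at position 1 (positions 1st, 4th, 7th, ...), then delete the first character.
Starting from "uodbatpgrwocss": after the first operation, "ubpws"; after the second, "bpws".
(Check on "vfnjngso": → "vjs" → "js" ✓)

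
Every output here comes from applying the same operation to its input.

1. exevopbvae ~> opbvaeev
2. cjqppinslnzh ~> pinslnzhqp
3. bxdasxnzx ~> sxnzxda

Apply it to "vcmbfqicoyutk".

fqicoyutkmb

What's happening: delete the first 2 characters, then move the first 2 characters to the end (rotate left by 2).
Working it through for "vcmbfqicoyutk": intermediate "mbfqicoyutk", final "fqicoyutkmb".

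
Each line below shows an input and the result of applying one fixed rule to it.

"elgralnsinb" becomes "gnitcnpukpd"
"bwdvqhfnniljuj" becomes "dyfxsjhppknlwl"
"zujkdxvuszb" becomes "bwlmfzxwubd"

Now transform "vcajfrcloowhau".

The pattern: shift every letter 2 places forward in the alphabet (wrapping around).
"vcajfrcloowhau" → "xeclhtenqqyjcw".

xeclhtenqqyjcw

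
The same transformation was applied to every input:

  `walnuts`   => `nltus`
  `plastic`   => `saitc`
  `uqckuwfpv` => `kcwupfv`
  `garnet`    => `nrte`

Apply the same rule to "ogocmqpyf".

The pattern: swap each adjacent pair of characters (1↔2, 3↔4, ...), then delete the first 2 characters.
On "ogocmqpyf": the first step gives "gocoqmypf", and the second then gives "coqmypf".

coqmypf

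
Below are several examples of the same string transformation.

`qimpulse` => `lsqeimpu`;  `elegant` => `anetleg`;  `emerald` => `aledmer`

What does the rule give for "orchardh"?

Rule — swap the first and last characters, then move the last 3 characters to the front (rotate right by 3).
Working it through for "orchardh": intermediate "hrchardo", final "rdohrcha".

rdohrcha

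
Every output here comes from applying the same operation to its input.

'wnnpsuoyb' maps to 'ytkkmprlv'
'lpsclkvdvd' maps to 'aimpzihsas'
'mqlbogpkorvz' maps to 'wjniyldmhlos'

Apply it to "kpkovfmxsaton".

The pattern: move the last character to the front, then shift every letter 3 places backward in the alphabet (wrapping around).
Starting from "kpkovfmxsaton": after the first operation, "nkpkovfmxsato"; after the second, "khmhlscjupxql".

khmhlscjupxql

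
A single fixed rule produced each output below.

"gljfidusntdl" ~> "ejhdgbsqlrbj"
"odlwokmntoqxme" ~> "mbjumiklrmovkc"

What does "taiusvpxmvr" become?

rygsqtnvktp

The transformation: shift every letter 2 places backward in the alphabet (wrapping around).
On "taiusvpxmvr" that produces "rygsqtnvktp".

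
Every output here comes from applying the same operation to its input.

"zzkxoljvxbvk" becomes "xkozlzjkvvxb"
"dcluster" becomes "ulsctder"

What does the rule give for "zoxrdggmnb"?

rxdogzgbmn

The rule is to move the first 3 characters to the end (rotate left by 3), then take characters alternately from the front and the back (1st, last, 2nd, 2nd-last, ...).
Applying both steps to "zoxrdggmnb": "rdggmnbzox", then "rxdogzgbmn".
(Check on "zzkxoljvxbvk": → "xoljvxbvkzzk" → "xkozlzjkvvxb" ✓)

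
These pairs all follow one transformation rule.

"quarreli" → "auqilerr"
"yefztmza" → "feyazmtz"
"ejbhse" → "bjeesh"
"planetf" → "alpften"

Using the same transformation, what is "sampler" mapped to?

Each output is the input with this applied: reverse the string, then move the last 3 characters to the front (rotate right by 3).
Applying both steps to "sampler": "relpmas", then "masrelp".

masrelp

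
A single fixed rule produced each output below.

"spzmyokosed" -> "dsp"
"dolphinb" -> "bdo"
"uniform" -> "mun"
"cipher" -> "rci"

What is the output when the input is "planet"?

The rule is to move the last character to the front, then keep only the first 3 characters.
Applying both steps to "planet": "tplane", then "tpl".

tpl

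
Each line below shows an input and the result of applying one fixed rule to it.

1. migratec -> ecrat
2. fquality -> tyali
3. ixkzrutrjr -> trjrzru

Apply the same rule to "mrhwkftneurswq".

tneurswqwkf

The transformation: delete the first 3 characters, then move the first 3 characters to the end (rotate left by 3).
On "mrhwkftneurswq": the first step gives "wkftneurswq", and the second then gives "tneurswqwkf".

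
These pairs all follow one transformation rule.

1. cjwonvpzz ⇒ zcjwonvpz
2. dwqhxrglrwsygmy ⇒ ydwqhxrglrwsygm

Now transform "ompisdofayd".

Rule — move the last character to the front.
Applying that to "ompisdofayd" gives "dompisdofay".

dompisdofay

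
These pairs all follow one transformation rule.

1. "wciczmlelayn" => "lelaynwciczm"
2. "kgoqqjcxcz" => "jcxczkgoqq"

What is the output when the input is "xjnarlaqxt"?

The pattern: swap the front and back halves of the string.
On "xjnarlaqxt" that produces "laqxtxjnar".

laqxtxjnar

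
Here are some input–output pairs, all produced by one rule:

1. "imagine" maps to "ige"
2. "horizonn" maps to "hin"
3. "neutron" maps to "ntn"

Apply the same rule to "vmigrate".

vgt

The pattern: keep one character in every 3, starting at position 1 (positions 1st, 4th, 7th, ...).
On "vmigrate" that produces "vgt".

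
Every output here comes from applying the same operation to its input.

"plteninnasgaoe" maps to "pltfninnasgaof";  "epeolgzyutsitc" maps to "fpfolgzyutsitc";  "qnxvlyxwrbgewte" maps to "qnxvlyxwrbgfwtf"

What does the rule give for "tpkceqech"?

Each output is the input with this applied: replace every "e" with "f".
Doing the same to "tpkceqech": "tpkcfqfch".

tpkcfqfch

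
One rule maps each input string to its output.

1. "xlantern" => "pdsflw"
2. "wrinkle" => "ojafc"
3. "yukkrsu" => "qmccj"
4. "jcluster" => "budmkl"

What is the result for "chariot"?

uzsja

The rule is to shift every letter 8 places backward in the alphabet (wrapping around), then delete the last 2 characters.
"chariot" → "uzsjagl" → "uzsja".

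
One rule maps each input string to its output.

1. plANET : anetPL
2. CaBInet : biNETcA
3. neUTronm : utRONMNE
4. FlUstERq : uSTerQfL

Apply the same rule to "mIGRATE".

grateMi

What's happening: flip the case of every letter, then move the first 2 characters to the end (rotate left by 2).
Working it through for "mIGRATE": intermediate "Migrate", final "grateMi".
(Check on "CaBInet": → "cAbiNET" → "biNETcA" ✓)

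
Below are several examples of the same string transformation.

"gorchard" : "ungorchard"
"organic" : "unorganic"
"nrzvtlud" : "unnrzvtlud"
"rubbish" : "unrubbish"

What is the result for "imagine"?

unimagine

The transformation: prepend "un".
Doing the same to "imagine": "unimagine".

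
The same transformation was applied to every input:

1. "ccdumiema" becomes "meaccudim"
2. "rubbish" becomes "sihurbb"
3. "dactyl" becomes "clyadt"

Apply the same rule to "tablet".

What's happening: swap each adjacent pair of characters (1↔2, 3↔4, ...), then move the last 3 characters to the front (rotate right by 3).
On "tablet": the first step gives "atlbte", and the second then gives "bteatl".

bteatl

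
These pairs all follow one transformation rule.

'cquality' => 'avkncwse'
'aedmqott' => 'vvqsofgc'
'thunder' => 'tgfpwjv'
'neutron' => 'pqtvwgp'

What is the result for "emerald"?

The pattern: shift every letter 2 places forward in the alphabet (wrapping around), then reverse the string.
Starting from "emerald": after the first operation, "gogtcnf"; after the second, "fnctgog".

fnctgog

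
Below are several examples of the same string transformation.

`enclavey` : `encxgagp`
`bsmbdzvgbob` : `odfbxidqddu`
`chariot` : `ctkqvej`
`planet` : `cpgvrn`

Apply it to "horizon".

The transformation: move the first 2 characters to the end (rotate left by 2), then shift every letter 2 places forward in the alphabet (wrapping around).
So "horizon" becomes "tkbqpjq".

tkbqpjq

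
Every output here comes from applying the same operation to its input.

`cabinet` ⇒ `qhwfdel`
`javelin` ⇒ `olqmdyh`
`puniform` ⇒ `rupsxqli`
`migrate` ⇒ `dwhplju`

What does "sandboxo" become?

rarvdqge

Looking at the pairs, the operation is to move the last 3 characters to the front (rotate right by 3), then shift every letter 3 places forward in the alphabet (wrapping around).
Starting from "sandboxo": after the first operation, "oxosandb"; after the second, "rarvdqge".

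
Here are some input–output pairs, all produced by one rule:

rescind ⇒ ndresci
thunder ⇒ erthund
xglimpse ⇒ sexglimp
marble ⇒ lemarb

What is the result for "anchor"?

oranch

The transformation: move the last 2 characters to the front (rotate right by 2).
Doing the same to "anchor": "oranch".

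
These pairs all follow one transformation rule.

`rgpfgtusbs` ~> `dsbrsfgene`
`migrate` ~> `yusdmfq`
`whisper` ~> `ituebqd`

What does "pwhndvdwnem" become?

bitzphpizqy

The rule is to shift every letter 12 places forward in the alphabet (wrapping around).
Doing the same to "pwhndvdwnem": "bitzphpizqy".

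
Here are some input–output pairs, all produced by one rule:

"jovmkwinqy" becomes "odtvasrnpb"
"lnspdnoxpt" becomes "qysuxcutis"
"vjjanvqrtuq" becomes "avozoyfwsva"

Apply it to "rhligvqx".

wcmvqanl

Each output is the input with this applied: shift every letter 5 places forward in the alphabet (wrapping around), then take characters alternately from the front and the back (1st, last, 2nd, 2nd-last, ...).
"rhligvqx" → "wmqnlavc" → "wcmvqanl".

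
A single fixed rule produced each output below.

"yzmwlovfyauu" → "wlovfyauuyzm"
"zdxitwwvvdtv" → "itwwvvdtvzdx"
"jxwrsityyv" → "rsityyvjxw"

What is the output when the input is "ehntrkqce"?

trkqceehn

In each case the input is transformed by: move the first 3 characters to the end (rotate left by 3).
Applying that to "ehntrkqce" gives "trkqceehn".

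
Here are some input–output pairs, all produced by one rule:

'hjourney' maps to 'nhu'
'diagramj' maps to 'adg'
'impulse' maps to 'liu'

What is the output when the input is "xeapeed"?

exp

Looking at the pairs, the operation is to move the last 3 characters to the front (rotate right by 3), then keep one character in every 3, starting at position 1 (positions 1st, 4th, 7th, ...).
On "xeapeed": the first step gives "eedxeap", and the second then gives "exp".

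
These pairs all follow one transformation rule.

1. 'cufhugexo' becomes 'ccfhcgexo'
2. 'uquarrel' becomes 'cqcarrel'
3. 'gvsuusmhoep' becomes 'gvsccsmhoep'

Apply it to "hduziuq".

The pattern: replace every "u" with "c".
Doing the same to "hduziuq": "hdczicq".

hdczicq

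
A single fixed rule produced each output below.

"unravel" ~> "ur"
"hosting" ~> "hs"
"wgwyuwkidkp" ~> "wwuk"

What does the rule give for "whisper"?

Rule — keep every other character starting from the first (positions 1st, 3rd, 5th, ...), then delete the last 2 characters.
For "whisper", step one produces "wipr"; step two turns that into "wi".

wi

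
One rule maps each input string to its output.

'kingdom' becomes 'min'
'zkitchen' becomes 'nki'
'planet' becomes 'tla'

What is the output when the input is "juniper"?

run

Rule — swap the first and last characters, then keep only the first 3 characters.
"juniper" → "runipej" → "run".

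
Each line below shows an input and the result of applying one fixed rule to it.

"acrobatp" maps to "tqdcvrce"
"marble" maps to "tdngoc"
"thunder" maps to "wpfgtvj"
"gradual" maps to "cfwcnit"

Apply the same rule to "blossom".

Rule — move the first 2 characters to the end (rotate left by 2), then shift every letter 2 places forward in the alphabet (wrapping around).
For "blossom", step one produces "ossombl"; step two turns that into "quuqodn".

quuqodn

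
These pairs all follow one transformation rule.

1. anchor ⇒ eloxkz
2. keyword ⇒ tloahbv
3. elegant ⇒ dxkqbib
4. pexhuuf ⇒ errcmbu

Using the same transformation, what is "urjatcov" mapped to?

xqzlsrog

Each output is the input with this applied: move the first 3 characters to the end (rotate left by 3), then shift every letter 3 places backward in the alphabet (wrapping around).
Working it through for "urjatcov": intermediate "atcovurj", final "xqzlsrog".
(Check on "keyword": → "wordkey" → "tloahbv" ✓)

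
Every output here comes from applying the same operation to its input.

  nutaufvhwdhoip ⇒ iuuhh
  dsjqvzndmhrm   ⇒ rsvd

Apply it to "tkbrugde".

The pattern: move the last 3 characters to the front (rotate right by 3), then keep one character in every 3, starting at position 2 (positions 2nd, 5th, 8th, ...).
Applying both steps to "tkbrugde": "gdetkbru", then "dku".
(Check on "dsjqvzndmhrm": → "hrmdsjqvzndm" → "rsvd" ✓)

dku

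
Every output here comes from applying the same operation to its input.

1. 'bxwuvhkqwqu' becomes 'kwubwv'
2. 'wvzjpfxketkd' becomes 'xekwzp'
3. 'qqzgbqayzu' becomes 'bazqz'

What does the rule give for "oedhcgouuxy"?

ouyodc

In each case the input is transformed by: keep every other character starting from the first (positions 1st, 3rd, 5th, ...), then move the last 3 characters to the front (rotate right by 3).
Starting from "oedhcgouuxy": after the first operation, "odcouy"; after the second, "ouyodc".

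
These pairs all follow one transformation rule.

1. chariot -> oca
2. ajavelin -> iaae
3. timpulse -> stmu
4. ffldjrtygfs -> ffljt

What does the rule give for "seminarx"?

Rule — move the last 3 characters to the front (rotate right by 3), then keep every other character starting from the second (positions 2nd, 4th, 6th, ...).
Starting from "seminarx": after the first operation, "arxsemin"; after the second, "rsmn".

rsmn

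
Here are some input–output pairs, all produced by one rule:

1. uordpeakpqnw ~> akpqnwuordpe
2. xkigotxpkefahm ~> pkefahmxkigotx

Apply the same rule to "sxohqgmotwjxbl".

otwjxblsxohqgm

The rule is to swap the front and back halves of the string.
So "sxohqgmotwjxbl" becomes "otwjxblsxohqgm".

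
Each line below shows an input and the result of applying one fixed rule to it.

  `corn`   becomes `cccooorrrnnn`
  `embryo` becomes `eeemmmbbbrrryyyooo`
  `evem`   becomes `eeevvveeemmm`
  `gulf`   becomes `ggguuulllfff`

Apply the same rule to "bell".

bbbeeellllll

In each case the input is transformed by: repeat every character 3 times.
"bell" → "bbbeeellllll".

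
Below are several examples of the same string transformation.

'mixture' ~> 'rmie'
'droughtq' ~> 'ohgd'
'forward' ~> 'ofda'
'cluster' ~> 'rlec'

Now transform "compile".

liec

Looking at the pairs, the operation is to sort the characters into reverse alphabetical order, then keep only the last 4 characters.
Starting from "compile": after the first operation, "pomliec"; after the second, "liec".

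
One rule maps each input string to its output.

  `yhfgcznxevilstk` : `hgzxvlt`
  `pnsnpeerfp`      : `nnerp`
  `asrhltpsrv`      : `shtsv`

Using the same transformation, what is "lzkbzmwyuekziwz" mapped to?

The rule is to keep every other character starting from the second (positions 2nd, 4th, 6th, ...).
"lzkbzmwyuekziwz" → "zbmyezw".

zbmyezw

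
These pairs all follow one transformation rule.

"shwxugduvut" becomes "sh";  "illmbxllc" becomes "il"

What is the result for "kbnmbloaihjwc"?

kb

In each case the input is transformed by: keep only the first 2 characters.
On "kbnmbloaihjwc" that produces "kb".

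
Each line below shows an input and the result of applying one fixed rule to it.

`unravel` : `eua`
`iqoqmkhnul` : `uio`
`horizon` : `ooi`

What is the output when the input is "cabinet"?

What's happening: move the last 2 characters to the front (rotate right by 2), then keep only the vowels.
On "cabinet": the first step gives "etcabin", and the second then gives "eai".

eai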